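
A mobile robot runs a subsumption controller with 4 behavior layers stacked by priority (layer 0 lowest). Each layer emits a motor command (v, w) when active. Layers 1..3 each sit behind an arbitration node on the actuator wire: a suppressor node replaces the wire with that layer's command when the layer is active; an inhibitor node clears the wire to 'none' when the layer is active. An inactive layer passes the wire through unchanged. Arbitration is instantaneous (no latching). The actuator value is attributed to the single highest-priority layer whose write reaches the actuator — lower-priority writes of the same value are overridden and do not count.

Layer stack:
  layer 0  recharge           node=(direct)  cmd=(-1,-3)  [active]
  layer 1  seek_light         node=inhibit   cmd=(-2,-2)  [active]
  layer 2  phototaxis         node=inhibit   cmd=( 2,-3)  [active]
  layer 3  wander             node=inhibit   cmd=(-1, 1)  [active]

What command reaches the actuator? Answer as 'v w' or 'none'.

layer 0 (recharge) active — direct: (-1, -3)
layer 1 (seek_light) active — inhibits: none
layer 2 (phototaxis) active — inhibits: none
layer 3 (wander) active — inhibits: none
→ actuator none

none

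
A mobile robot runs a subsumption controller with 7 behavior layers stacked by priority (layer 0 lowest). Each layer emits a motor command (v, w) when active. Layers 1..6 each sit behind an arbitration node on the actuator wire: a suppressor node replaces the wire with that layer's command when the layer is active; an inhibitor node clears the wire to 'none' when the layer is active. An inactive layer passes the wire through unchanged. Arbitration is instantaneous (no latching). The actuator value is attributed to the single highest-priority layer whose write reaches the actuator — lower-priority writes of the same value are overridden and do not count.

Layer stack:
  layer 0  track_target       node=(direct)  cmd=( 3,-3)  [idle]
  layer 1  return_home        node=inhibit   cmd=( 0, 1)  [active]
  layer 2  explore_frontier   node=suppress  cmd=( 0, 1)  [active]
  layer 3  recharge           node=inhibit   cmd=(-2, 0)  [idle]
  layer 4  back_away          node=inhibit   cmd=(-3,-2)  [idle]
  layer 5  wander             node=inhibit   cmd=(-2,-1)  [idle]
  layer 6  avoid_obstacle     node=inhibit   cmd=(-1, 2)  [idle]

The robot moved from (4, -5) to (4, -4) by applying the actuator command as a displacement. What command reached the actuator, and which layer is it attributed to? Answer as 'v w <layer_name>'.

0 1 explore_frontier

displacement = (4, -4) − (4, -5) = (0, 1)
L0 track_target: idle → wire = none
L1 return_home: active, inhibitor → wire = none
L2 explore_frontier: active, suppressor → wire = (0, 1)
L3 recharge: idle → wire stays (0, 1)
L4 back_away: idle → wire stays (0, 1)
L5 wander: idle → wire stays (0, 1)
L6 avoid_obstacle: idle → wire stays (0, 1)
actuator = (0, 1) — from layer 2 (explore_frontier)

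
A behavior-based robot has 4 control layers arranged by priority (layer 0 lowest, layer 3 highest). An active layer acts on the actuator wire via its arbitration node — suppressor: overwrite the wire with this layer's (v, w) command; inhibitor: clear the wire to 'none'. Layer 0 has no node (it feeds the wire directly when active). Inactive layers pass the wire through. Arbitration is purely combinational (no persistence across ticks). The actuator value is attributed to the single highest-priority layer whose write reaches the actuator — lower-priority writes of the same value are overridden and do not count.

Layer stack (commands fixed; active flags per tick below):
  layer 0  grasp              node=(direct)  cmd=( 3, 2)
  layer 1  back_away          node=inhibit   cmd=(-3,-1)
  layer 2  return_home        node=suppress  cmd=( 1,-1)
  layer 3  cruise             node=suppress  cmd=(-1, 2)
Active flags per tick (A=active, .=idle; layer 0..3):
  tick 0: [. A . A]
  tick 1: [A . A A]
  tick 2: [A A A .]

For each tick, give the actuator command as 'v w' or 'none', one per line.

-1 2
-1 2
1 -1

tick 0:
  [0] grasp off; wire := none
  [1] back_away on (inhibit); wire := none
  [2] return_home off; pass none
  [3] cruise on (suppress); wire := (-1, 2)
  output (-1, 2)
tick 1:
  [0] grasp on; wire := (3, 2)
  [1] back_away off; pass (3, 2)
  [2] return_home on (suppress); wire := (1, -1)
  [3] cruise on (suppress); wire := (-1, 2)
  output (-1, 2)
tick 2:
  [0] grasp on; wire := (3, 2)
  [1] back_away on (inhibit); wire := none
  [2] return_home on (suppress); wire := (1, -1)
  [3] cruise off; pass (1, -1)
  output (1, -1)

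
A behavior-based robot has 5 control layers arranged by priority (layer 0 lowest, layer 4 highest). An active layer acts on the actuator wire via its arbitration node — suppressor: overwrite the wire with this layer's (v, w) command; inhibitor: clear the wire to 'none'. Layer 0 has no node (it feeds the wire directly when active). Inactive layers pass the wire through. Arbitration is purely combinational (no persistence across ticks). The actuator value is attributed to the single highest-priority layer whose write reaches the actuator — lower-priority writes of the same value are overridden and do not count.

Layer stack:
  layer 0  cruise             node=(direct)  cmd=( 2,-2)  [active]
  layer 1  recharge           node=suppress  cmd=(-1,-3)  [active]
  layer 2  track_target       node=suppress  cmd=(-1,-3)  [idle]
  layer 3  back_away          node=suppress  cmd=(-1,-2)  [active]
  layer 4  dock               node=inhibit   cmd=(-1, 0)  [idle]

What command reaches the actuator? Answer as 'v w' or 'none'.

layer 0 (cruise) active — direct: (2, -2)
layer 1 (recharge) active — suppresses: (-1, -3)
layer 2 (track_target) idle — unchanged: (-1, -3)
layer 3 (back_away) active — suppresses: (-1, -2)
layer 4 (dock) idle — unchanged: (-1, -2)
→ actuator (-1, -2)

-1 -2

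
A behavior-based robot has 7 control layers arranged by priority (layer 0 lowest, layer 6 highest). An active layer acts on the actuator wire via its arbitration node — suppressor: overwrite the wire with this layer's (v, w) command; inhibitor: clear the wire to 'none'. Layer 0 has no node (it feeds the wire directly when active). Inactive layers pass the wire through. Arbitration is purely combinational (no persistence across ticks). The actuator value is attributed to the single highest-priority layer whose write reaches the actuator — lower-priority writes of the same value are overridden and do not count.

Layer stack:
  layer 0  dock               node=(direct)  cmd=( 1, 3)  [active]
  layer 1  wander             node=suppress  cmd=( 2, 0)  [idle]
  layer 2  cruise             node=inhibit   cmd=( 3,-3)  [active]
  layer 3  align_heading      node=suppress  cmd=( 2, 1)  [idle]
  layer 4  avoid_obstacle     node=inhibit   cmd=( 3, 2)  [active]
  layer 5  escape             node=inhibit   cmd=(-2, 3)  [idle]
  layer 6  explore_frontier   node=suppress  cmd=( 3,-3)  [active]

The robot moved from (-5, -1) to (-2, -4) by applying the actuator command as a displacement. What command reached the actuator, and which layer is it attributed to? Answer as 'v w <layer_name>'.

3 -3 explore_frontier

displacement = (-2, -4) − (-5, -1) = (3, -3)
[0] dock on; wire := (1, 3)
[1] wander off; pass (1, 3)
[2] cruise on (inhibit); wire := none
[3] align_heading off; pass none
[4] avoid_obstacle on (inhibit); wire := none
[5] escape off; pass none
[6] explore_frontier on (suppress); wire := (3, -3)
output (3, -3) — from layer 6 (explore_frontier)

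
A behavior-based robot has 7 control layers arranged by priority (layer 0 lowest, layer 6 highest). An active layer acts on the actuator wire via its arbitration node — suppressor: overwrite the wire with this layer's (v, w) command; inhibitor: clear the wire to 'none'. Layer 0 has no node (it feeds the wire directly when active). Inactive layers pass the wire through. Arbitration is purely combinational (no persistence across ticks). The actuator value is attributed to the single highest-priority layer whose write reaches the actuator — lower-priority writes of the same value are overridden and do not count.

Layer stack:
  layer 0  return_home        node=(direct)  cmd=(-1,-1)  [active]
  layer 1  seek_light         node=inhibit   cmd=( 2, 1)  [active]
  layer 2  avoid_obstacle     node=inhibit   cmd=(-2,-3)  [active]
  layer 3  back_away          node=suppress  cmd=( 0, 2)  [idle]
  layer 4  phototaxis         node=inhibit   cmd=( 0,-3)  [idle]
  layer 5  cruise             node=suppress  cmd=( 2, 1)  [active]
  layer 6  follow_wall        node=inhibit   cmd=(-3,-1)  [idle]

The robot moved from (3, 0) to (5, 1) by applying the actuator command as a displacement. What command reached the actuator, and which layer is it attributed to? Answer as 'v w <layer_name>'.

2 1 cruise

displacement = (5, 1) − (3, 0) = (2, 1)
layer 0 (return_home) active — direct: (-1, -1)
layer 1 (seek_light) active — inhibits: none
layer 2 (avoid_obstacle) active — inhibits: none
layer 3 (back_away) idle — unchanged: none
layer 4 (phototaxis) idle — unchanged: none
layer 5 (cruise) active — suppresses: (2, 1)
layer 6 (follow_wall) idle — unchanged: (2, 1)
→ actuator (2, 1) — from layer 5 (cruise)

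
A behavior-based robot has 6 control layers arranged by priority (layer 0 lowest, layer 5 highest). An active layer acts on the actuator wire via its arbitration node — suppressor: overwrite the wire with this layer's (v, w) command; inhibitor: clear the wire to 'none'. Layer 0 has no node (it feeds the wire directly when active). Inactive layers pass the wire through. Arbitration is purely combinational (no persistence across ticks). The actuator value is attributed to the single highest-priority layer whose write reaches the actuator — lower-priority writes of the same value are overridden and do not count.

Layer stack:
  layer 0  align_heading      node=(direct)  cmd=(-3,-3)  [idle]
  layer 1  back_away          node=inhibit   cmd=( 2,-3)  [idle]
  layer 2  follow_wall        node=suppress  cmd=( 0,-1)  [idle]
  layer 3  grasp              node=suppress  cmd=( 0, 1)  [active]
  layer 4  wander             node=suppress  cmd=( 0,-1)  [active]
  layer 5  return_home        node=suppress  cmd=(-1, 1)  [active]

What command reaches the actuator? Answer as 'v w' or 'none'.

L0 align_heading: idle → wire = none
L1 back_away: idle → wire stays none
L2 follow_wall: idle → wire stays none
L3 grasp: active, suppressor → wire = (0, 1)
L4 wander: active, suppressor → wire = (0, -1)
L5 return_home: active, suppressor → wire = (-1, 1)
actuator = (-1, 1)

-1 1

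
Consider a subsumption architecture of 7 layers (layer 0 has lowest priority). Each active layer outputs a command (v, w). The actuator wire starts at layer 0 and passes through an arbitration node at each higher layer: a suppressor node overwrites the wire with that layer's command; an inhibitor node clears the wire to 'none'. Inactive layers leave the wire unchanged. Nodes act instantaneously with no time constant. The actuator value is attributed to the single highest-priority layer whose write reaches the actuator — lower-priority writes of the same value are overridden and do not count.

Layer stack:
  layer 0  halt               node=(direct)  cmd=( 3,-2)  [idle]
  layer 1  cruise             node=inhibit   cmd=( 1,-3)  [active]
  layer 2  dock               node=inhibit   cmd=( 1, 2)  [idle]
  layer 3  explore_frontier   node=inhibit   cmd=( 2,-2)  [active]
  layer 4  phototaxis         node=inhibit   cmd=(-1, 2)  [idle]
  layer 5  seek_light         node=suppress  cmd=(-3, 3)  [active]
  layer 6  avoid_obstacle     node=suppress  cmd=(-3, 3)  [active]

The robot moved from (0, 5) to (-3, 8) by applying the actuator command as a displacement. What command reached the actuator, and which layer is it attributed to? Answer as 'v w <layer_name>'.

-3 3 avoid_obstacle

displacement = (-3, 8) − (0, 5) = (-3, 3)
L0 halt: idle → wire = none
L1 cruise: active, inhibitor → wire = none
L2 dock: idle → wire stays none
L3 explore_frontier: active, inhibitor → wire = none
L4 phototaxis: idle → wire stays none
L5 seek_light: active, suppressor → wire = (-3, 3)
L6 avoid_obstacle: active, suppressor → wire = (-3, 3)
actuator = (-3, 3) — from layer 6 (avoid_obstacle)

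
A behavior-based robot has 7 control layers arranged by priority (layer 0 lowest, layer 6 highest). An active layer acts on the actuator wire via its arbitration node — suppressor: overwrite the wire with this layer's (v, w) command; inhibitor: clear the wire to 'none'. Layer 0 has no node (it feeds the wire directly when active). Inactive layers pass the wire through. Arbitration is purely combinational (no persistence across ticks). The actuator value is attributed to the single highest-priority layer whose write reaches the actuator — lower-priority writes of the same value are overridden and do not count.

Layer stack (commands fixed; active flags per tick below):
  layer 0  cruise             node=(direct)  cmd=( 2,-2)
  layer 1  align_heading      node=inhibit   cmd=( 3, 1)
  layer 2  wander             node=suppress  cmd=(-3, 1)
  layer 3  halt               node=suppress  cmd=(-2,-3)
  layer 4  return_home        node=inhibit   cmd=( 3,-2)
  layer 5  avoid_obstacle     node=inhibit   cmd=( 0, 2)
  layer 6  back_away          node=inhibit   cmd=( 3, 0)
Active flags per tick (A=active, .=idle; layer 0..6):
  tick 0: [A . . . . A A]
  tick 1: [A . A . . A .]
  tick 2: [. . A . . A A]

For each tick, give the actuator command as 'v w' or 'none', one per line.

tick 0:
  L0 cruise: active, feeds wire = (2, -2)
  L1 align_heading: idle → wire stays (2, -2)
  L2 wander: idle → wire stays (2, -2)
  L3 halt: idle → wire stays (2, -2)
  L4 return_home: idle → wire stays (2, -2)
  L5 avoid_obstacle: active, inhibitor → wire = none
  L6 back_away: active, inhibitor → wire = none
  actuator = none
tick 1:
  L0 cruise: active, feeds wire = (2, -2)
  L1 align_heading: idle → wire stays (2, -2)
  L2 wander: active, suppressor → wire = (-3, 1)
  L3 halt: idle → wire stays (-3, 1)
  L4 return_home: idle → wire stays (-3, 1)
  L5 avoid_obstacle: active, inhibitor → wire = none
  L6 back_away: idle → wire stays none
  actuator = none
tick 2:
  L0 cruise: idle → wire = none
  L1 align_heading: idle → wire stays none
  L2 wander: active, suppressor → wire = (-3, 1)
  L3 halt: idle → wire stays (-3, 1)
  L4 return_home: idle → wire stays (-3, 1)
  L5 avoid_obstacle: active, inhibitor → wire = none
  L6 back_away: active, inhibitor → wire = none
  actuator = none

none
none
none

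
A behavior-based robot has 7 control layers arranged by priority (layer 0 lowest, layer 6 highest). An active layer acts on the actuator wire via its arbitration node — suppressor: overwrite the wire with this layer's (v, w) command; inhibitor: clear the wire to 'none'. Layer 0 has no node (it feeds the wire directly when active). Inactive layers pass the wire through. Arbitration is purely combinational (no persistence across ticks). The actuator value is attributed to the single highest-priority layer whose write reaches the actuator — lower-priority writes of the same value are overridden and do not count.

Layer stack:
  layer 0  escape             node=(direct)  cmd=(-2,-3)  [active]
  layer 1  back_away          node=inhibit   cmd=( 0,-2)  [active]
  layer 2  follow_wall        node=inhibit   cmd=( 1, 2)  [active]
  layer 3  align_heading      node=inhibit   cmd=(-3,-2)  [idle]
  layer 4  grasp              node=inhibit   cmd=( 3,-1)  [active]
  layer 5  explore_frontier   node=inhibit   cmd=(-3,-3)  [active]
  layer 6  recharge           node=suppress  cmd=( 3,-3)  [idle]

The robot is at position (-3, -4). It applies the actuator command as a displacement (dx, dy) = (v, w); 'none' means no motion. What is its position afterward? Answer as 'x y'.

-3 -4

[0] escape on; wire := (-2, -3)
[1] back_away on (inhibit); wire := none
[2] follow_wall on (inhibit); wire := none
[3] align_heading off; pass none
[4] grasp on (inhibit); wire := none
[5] explore_frontier on (inhibit); wire := none
[6] recharge off; pass none
output none
position: (-3, -4) + none = (-3, -4)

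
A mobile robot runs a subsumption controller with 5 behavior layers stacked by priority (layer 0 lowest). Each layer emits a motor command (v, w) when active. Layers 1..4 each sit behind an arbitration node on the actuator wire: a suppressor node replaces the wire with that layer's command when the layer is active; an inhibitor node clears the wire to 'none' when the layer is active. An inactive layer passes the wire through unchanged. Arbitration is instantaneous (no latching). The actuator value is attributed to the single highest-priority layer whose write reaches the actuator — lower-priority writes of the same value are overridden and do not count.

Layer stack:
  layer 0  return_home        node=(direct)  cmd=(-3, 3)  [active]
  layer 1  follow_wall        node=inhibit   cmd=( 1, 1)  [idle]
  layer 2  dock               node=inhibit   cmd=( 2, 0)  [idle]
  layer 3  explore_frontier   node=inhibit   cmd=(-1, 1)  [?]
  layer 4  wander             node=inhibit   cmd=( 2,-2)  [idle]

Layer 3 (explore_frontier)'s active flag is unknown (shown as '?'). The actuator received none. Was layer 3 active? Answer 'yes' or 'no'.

yes

If layer 3 is active=yes:
  actuator would be none
If layer 3 is active=no:
  actuator would be (-3, 3)
Observed none, so layer 3 was active.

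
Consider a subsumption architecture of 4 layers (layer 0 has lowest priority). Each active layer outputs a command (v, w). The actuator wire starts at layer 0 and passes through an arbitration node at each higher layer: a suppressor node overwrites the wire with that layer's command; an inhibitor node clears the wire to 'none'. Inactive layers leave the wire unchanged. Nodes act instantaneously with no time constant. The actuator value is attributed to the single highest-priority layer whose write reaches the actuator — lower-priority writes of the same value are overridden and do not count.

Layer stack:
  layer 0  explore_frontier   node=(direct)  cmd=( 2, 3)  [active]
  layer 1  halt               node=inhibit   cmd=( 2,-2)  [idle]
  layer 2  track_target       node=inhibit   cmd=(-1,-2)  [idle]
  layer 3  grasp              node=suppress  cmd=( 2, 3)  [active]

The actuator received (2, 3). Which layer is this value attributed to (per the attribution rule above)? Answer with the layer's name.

grasp

layer 0 (explore_frontier) active — direct: (2, 3)
layer 1 (halt) idle — unchanged: (2, 3)
layer 2 (track_target) idle — unchanged: (2, 3)
layer 3 (grasp) active — suppresses: (2, 3)
→ actuator (2, 3)
last writer: layer 3 = grasp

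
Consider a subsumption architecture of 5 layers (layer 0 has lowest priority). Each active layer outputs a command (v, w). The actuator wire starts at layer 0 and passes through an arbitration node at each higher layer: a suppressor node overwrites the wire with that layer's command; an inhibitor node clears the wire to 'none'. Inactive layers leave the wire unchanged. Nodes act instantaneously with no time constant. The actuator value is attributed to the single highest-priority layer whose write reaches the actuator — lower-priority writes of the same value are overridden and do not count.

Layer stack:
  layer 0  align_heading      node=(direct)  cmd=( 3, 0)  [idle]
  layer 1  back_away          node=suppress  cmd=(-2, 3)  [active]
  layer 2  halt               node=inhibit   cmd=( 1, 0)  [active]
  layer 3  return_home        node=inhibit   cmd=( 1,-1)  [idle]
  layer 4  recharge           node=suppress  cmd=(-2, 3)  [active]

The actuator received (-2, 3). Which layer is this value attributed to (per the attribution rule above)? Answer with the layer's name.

L0 align_heading: idle → wire = none
L1 back_away: active, suppressor → wire = (-2, 3)
L2 halt: active, inhibitor → wire = none
L3 return_home: idle → wire stays none
L4 recharge: active, suppressor → wire = (-2, 3)
actuator = (-2, 3)
last writer: layer 4 = recharge

recharge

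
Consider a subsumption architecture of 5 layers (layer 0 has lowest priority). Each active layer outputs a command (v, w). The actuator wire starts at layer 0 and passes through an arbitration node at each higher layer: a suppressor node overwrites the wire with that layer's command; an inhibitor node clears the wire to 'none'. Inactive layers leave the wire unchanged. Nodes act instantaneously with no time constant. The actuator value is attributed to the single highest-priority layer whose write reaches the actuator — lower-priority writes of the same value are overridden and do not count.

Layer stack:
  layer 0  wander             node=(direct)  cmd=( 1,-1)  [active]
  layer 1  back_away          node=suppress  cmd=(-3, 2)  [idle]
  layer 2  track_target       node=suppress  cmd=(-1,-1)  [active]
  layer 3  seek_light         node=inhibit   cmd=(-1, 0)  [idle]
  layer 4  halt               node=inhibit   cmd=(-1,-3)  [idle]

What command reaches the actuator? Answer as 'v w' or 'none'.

-1 -1

L0 wander: active, feeds wire = (1, -1)
L1 back_away: idle → wire stays (1, -1)
L2 track_target: active, suppressor → wire = (-1, -1)
L3 seek_light: idle → wire stays (-1, -1)
L4 halt: idle → wire stays (-1, -1)
actuator = (-1, -1)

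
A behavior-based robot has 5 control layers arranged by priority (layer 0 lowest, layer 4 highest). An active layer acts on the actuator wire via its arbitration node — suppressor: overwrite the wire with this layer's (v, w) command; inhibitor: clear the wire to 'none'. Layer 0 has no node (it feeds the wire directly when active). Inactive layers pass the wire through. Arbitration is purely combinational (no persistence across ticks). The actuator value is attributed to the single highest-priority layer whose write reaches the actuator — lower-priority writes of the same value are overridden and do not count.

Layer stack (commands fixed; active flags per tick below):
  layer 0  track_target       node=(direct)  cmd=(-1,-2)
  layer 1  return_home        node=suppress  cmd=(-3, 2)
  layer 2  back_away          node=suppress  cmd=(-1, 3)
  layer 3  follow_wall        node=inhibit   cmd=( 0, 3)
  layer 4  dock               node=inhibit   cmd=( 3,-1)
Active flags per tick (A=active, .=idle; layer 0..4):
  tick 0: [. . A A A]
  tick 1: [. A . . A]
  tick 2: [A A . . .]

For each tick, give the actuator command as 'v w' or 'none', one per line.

none
none
-3 2

tick 0:
  L0 track_target: idle → wire = none
  L1 return_home: idle → wire stays none
  L2 back_away: active, suppressor → wire = (-1, 3)
  L3 follow_wall: active, inhibitor → wire = none
  L4 dock: active, inhibitor → wire = none
  actuator = none
tick 1:
  L0 track_target: idle → wire = none
  L1 return_home: active, suppressor → wire = (-3, 2)
  L2 back_away: idle → wire stays (-3, 2)
  L3 follow_wall: idle → wire stays (-3, 2)
  L4 dock: active, inhibitor → wire = none
  actuator = none
tick 2:
  L0 track_target: active, feeds wire = (-1, -2)
  L1 return_home: active, suppressor → wire = (-3, 2)
  L2 back_away: idle → wire stays (-3, 2)
  L3 follow_wall: idle → wire stays (-3, 2)
  L4 dock: idle → wire stays (-3, 2)
  actuator = (-3, 2)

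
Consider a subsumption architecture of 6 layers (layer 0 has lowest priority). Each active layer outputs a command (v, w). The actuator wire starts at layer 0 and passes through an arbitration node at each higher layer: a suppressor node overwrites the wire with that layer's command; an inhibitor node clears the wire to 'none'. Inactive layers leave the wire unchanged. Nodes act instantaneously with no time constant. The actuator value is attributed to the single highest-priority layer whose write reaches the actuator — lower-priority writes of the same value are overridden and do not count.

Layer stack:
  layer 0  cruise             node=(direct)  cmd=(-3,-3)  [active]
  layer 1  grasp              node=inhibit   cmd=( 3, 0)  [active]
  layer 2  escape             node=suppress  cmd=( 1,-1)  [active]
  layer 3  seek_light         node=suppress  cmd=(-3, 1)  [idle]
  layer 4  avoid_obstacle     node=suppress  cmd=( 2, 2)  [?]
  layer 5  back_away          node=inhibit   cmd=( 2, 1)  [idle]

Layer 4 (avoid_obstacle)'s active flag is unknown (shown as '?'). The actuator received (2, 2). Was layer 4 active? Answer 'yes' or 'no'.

If layer 4 is active=yes:
  actuator would be (2, 2)
If layer 4 is active=no:
  actuator would be (1, -1)
Observed (2, 2), so layer 4 was active.

yes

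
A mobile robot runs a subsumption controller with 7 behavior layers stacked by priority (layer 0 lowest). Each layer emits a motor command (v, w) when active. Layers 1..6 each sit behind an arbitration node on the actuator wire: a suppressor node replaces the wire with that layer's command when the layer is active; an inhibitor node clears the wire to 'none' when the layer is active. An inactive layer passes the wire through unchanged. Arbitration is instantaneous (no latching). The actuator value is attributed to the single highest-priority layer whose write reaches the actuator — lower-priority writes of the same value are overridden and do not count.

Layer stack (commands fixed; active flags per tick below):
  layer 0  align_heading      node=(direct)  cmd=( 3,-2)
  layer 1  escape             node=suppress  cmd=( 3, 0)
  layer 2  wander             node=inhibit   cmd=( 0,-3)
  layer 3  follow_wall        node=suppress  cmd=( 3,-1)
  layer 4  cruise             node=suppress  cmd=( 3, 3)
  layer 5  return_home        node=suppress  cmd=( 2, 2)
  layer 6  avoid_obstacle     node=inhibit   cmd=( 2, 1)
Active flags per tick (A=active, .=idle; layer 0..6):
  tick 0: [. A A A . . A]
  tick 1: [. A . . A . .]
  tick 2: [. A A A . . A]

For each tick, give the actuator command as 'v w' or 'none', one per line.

tick 0:
  [0] align_heading off; wire := none
  [1] escape on (suppress); wire := (3, 0)
  [2] wander on (inhibit); wire := none
  [3] follow_wall on (suppress); wire := (3, -1)
  [4] cruise off; pass (3, -1)
  [5] return_home off; pass (3, -1)
  [6] avoid_obstacle on (inhibit); wire := none
  output none
tick 1:
  [0] align_heading off; wire := none
  [1] escape on (suppress); wire := (3, 0)
  [2] wander off; pass (3, 0)
  [3] follow_wall off; pass (3, 0)
  [4] cruise on (suppress); wire := (3, 3)
  [5] return_home off; pass (3, 3)
  [6] avoid_obstacle off; pass (3, 3)
  output (3, 3)
tick 2:
  [0] align_heading off; wire := none
  [1] escape on (suppress); wire := (3, 0)
  [2] wander on (inhibit); wire := none
  [3] follow_wall on (suppress); wire := (3, -1)
  [4] cruise off; pass (3, -1)
  [5] return_home off; pass (3, -1)
  [6] avoid_obstacle on (inhibit); wire := none
  output none

none
3 3
none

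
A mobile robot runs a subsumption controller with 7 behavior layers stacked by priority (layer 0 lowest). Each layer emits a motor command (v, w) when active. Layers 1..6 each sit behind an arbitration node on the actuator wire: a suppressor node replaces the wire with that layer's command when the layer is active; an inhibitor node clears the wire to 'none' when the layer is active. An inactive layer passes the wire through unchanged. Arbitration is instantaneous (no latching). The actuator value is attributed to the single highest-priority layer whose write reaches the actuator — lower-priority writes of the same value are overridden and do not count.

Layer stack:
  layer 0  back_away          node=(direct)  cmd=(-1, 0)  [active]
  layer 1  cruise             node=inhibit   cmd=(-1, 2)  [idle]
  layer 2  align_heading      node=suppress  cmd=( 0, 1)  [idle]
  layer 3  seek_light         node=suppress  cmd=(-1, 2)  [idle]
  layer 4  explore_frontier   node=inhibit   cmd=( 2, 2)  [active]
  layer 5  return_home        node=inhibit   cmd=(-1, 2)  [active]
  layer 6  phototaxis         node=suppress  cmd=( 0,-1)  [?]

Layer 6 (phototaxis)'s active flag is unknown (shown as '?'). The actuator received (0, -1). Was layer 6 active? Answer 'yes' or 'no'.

yes

If layer 6 is active=yes:
  actuator would be (0, -1)
If layer 6 is active=no:
  actuator would be none
Observed (0, -1), so layer 6 was active.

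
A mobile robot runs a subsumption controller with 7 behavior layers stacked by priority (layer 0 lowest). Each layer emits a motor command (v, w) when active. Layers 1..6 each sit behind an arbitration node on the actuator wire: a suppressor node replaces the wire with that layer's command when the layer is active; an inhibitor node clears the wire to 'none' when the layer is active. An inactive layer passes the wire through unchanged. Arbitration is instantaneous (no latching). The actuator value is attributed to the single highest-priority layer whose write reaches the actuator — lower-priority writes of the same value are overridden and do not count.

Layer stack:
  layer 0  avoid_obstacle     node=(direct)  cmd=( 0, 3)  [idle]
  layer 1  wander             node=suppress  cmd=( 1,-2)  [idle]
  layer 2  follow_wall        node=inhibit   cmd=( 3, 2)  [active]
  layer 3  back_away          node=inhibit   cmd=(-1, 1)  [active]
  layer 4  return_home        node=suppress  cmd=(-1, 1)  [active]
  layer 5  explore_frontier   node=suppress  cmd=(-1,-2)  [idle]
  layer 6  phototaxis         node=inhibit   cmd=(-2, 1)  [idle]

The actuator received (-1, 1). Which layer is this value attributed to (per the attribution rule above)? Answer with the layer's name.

layer 0 (avoid_obstacle) idle — none
layer 1 (wander) idle — unchanged: none
layer 2 (follow_wall) active — inhibits: none
layer 3 (back_away) active — inhibits: none
layer 4 (return_home) active — suppresses: (-1, 1)
layer 5 (explore_frontier) idle — unchanged: (-1, 1)
layer 6 (phototaxis) idle — unchanged: (-1, 1)
→ actuator (-1, 1)
last writer: layer 4 = return_home

return_home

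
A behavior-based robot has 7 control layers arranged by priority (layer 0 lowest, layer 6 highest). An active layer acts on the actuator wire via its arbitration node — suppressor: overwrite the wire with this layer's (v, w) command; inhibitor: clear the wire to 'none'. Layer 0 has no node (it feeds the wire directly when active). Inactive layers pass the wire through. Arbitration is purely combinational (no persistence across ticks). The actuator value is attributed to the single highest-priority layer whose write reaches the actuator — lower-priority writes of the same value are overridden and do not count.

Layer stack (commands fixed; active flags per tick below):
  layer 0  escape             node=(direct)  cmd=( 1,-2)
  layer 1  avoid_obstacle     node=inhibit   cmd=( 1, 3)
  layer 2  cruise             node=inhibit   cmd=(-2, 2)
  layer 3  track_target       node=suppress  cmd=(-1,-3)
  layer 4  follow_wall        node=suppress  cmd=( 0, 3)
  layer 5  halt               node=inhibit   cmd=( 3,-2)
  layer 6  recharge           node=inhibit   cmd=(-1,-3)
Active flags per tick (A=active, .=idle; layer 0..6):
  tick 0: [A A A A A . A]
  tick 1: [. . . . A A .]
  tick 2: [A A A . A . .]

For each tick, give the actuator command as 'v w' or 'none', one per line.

tick 0:
  layer 0 (escape) active — direct: (1, -2)
  layer 1 (avoid_obstacle) active — inhibits: none
  layer 2 (cruise) active — inhibits: none
  layer 3 (track_target) active — suppresses: (-1, -3)
  layer 4 (follow_wall) active — suppresses: (0, 3)
  layer 5 (halt) idle — unchanged: (0, 3)
  layer 6 (recharge) active — inhibits: none
  → actuator none
tick 1:
  layer 0 (escape) idle — none
  layer 1 (avoid_obstacle) idle — unchanged: none
  layer 2 (cruise) idle — unchanged: none
  layer 3 (track_target) idle — unchanged: none
  layer 4 (follow_wall) active — suppresses: (0, 3)
  layer 5 (halt) active — inhibits: none
  layer 6 (recharge) idle — unchanged: none
  → actuator none
tick 2:
  layer 0 (escape) active — direct: (1, -2)
  layer 1 (avoid_obstacle) active — inhibits: none
  layer 2 (cruise) active — inhibits: none
  layer 3 (track_target) idle — unchanged: none
  layer 4 (follow_wall) active — suppresses: (0, 3)
  layer 5 (halt) idle — unchanged: (0, 3)
  layer 6 (recharge) idle — unchanged: (0, 3)
  → actuator (0, 3)

none
none
0 3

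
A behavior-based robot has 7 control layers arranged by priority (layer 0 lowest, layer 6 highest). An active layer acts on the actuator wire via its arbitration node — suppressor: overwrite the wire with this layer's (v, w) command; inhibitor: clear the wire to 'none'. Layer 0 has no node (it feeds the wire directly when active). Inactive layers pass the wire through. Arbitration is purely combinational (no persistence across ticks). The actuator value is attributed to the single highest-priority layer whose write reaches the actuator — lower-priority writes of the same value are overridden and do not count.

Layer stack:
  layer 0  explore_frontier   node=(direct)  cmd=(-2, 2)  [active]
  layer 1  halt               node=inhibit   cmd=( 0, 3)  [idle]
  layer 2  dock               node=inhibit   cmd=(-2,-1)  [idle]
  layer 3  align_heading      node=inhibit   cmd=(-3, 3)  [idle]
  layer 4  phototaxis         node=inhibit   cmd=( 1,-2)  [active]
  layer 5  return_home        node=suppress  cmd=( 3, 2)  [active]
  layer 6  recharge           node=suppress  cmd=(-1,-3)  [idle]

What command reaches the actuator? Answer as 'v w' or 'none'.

3 2

layer 0 (explore_frontier) active — direct: (-2, 2)
layer 1 (halt) idle — unchanged: (-2, 2)
layer 2 (dock) idle — unchanged: (-2, 2)
layer 3 (align_heading) idle — unchanged: (-2, 2)
layer 4 (phototaxis) active — inhibits: none
layer 5 (return_home) active — suppresses: (3, 2)
layer 6 (recharge) idle — unchanged: (3, 2)
→ actuator (3, 2)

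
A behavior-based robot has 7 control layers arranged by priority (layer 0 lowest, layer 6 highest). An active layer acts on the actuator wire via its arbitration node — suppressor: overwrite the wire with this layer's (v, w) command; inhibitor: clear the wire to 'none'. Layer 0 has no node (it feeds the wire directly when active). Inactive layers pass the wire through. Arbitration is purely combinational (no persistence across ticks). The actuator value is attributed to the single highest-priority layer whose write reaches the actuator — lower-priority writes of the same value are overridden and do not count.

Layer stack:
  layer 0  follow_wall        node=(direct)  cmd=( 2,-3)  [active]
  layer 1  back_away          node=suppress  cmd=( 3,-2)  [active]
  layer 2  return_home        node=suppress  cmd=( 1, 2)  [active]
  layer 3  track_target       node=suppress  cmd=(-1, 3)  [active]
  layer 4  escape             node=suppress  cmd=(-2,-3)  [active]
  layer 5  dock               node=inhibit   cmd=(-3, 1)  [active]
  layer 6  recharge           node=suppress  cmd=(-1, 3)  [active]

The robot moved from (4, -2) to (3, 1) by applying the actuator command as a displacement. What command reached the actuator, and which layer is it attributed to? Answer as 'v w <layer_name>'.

-1 3 recharge

displacement = (3, 1) − (4, -2) = (-1, 3)
L0 follow_wall: active, feeds wire = (2, -3)
L1 back_away: active, suppressor → wire = (3, -2)
L2 return_home: active, suppressor → wire = (1, 2)
L3 track_target: active, suppressor → wire = (-1, 3)
L4 escape: active, suppressor → wire = (-2, -3)
L5 dock: active, inhibitor → wire = none
L6 recharge: active, suppressor → wire = (-1, 3)
actuator = (-1, 3) — from layer 6 (recharge)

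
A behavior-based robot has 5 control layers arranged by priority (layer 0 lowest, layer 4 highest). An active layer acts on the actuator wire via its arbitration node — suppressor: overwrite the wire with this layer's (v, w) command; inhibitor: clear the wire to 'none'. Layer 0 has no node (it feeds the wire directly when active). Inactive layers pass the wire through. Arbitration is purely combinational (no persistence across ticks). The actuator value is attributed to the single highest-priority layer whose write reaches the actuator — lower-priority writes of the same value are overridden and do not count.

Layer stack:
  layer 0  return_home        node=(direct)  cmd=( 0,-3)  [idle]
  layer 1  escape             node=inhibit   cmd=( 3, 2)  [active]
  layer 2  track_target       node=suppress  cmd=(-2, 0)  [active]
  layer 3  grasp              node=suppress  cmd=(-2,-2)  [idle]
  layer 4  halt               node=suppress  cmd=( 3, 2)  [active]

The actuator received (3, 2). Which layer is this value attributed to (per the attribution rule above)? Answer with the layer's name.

halt

L0 return_home: idle → wire = none
L1 escape: active, inhibitor → wire = none
L2 track_target: active, suppressor → wire = (-2, 0)
L3 grasp: idle → wire stays (-2, 0)
L4 halt: active, suppressor → wire = (3, 2)
actuator = (3, 2)
last writer: layer 4 = halt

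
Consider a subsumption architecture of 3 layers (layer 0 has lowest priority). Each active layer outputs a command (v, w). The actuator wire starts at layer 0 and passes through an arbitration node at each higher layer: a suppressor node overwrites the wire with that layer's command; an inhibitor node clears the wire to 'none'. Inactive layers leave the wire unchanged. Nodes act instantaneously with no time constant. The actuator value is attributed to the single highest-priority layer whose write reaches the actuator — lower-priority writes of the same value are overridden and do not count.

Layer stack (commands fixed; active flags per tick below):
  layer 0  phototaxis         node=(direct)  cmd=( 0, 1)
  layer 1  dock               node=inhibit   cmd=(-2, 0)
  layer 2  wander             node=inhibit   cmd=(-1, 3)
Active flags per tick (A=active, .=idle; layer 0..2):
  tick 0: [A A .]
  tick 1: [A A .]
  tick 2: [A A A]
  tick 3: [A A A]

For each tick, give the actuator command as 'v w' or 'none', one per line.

tick 0:
  L0 phototaxis: active, feeds wire = (0, 1)
  L1 dock: active, inhibitor → wire = none
  L2 wander: idle → wire stays none
  actuator = none
tick 1:
  L0 phototaxis: active, feeds wire = (0, 1)
  L1 dock: active, inhibitor → wire = none
  L2 wander: idle → wire stays none
  actuator = none
tick 2:
  L0 phototaxis: active, feeds wire = (0, 1)
  L1 dock: active, inhibitor → wire = none
  L2 wander: active, inhibitor → wire = none
  actuator = none
tick 3:
  L0 phototaxis: active, feeds wire = (0, 1)
  L1 dock: active, inhibitor → wire = none
  L2 wander: active, inhibitor → wire = none
  actuator = none

none
none
none
none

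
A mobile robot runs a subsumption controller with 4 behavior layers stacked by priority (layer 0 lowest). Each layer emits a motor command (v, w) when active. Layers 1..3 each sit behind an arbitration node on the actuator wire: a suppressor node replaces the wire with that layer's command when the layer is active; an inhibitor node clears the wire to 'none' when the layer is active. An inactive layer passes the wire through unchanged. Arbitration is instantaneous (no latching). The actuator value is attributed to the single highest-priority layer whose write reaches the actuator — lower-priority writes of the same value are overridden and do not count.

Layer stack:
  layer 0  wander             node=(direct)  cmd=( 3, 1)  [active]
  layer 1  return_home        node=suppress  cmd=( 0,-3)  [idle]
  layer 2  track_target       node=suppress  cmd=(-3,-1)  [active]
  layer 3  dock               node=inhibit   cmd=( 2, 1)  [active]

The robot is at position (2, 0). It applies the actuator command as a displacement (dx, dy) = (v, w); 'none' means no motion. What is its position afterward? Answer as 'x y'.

2 0

[0] wander on; wire := (3, 1)
[1] return_home off; pass (3, 1)
[2] track_target on (suppress); wire := (-3, -1)
[3] dock on (inhibit); wire := none
output none
position: (2, 0) + none = (2, 0)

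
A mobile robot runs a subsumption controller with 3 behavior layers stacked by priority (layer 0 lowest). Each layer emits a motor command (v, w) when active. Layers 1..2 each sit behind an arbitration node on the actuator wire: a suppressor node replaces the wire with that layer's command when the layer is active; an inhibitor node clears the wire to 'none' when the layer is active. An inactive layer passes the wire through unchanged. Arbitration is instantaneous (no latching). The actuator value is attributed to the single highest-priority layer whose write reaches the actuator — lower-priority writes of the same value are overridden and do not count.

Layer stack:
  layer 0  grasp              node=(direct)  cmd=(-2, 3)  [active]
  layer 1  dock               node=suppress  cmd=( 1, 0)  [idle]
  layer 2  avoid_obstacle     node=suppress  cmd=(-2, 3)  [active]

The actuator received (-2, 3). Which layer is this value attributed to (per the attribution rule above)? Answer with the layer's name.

layer 0 (grasp) active — direct: (-2, 3)
layer 1 (dock) idle — unchanged: (-2, 3)
layer 2 (avoid_obstacle) active — suppresses: (-2, 3)
→ actuator (-2, 3)
last writer: layer 2 = avoid_obstacle

avoid_obstacle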